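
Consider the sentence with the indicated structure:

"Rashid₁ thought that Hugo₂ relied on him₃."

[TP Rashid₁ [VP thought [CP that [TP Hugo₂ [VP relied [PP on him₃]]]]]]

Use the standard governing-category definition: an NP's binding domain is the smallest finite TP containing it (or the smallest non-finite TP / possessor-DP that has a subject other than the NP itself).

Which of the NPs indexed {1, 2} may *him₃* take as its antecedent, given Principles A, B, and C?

{1}

*him* is a pronoun, so Principle B applies: it must be free in its binding domain.
Binding domain of *him₃*: the embedded TP, whose subject is Hugo₂.
*Rashid₁* c-commands the pronoun but from outside its binding domain, and is not c-commanded by it → coindexation permitted.
*Hugo₂* c-commands the pronoun within its binding domain → coindexation would violate Principle B.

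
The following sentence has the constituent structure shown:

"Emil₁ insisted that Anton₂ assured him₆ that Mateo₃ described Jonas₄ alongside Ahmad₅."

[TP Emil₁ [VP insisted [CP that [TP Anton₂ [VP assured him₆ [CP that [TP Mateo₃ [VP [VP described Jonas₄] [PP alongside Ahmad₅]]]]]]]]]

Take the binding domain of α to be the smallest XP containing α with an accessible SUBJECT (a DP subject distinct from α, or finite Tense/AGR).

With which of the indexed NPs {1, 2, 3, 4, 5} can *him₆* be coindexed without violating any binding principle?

*him* is a pronoun, so Principle B applies: it must be free in its binding domain.
Binding domain of *him₆*: the embedded TP, whose subject is Anton₂.
*Emil₁* c-commands the pronoun but from outside its binding domain, and is not c-commanded by it → coindexation permitted.
*Anton₂* c-commands the pronoun within its binding domain → coindexation would violate Principle B.
*Mateo₃*: the pronoun c-commands this R-expression → coindexation would violate Principle C on *Mateo₃*.
*Jonas₄*: the pronoun c-commands this R-expression → coindexation would violate Principle C on *Jonas₄*.
*Ahmad₅*: the pronoun c-commands this R-expression → coindexation would violate Principle C on *Ahmad₅*.

{1}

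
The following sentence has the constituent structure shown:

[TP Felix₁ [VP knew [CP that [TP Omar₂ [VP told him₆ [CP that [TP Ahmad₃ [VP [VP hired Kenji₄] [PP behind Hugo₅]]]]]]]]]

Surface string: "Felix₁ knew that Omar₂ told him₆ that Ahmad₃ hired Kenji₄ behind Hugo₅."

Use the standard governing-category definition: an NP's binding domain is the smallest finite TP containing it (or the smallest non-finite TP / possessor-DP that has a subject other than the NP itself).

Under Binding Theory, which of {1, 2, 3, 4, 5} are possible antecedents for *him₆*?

{1}

*him* is a pronoun, so Principle B applies: it must be free in its binding domain.
Binding domain of *him₆*: the embedded TP, whose subject is Omar₂.
*Felix₁* c-commands the pronoun but from outside its binding domain, and is not c-commanded by it → coindexation permitted.
*Omar₂* c-commands the pronoun within its binding domain → coindexation would violate Principle B.
*Ahmad₃*: the pronoun c-commands this R-expression → coindexation would violate Principle C on *Ahmad₃*.
*Kenji₄*: the pronoun c-commands this R-expression → coindexation would violate Principle C on *Kenji₄*.
*Hugo₅*: the pronoun c-commands this R-expression → coindexation would violate Principle C on *Hugo₅*.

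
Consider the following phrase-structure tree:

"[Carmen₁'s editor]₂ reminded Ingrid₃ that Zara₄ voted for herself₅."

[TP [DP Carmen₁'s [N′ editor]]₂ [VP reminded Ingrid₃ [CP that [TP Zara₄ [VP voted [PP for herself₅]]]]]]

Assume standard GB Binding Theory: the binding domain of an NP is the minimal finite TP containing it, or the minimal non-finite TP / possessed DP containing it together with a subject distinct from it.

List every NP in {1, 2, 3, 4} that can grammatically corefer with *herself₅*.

*herself* is an anaphor, so Principle A applies: it must be bound in its binding domain.
Binding domain of *herself₅*: the embedded TP, whose subject is Zara₄.
*Carmen₁* does not c-command the anaphor → cannot bind it.
*[Carmen₁'s editor]₂* c-commands the anaphor but is outside its binding domain → cannot satisfy Principle A.
*Ingrid₃* c-commands the anaphor but is outside its binding domain → cannot satisfy Principle A.
*Zara₄* c-commands the anaphor within its binding domain → licit binder.

{4}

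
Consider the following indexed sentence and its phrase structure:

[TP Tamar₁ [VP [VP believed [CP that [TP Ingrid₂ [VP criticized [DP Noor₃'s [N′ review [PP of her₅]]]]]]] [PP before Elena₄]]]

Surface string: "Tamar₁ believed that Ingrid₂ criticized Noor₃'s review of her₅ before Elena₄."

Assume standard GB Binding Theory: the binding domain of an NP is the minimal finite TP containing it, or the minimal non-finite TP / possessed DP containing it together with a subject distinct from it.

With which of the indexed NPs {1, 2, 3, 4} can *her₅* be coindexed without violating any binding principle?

*her* is a pronoun, so Principle B applies: it must be free in its binding domain.
Binding domain of *her₅*: the possessed DP, whose subject is Noor₃.
*Tamar₁* c-commands the pronoun but from outside its binding domain, and is not c-commanded by it → coindexation permitted.
*Ingrid₂* c-commands the pronoun but from outside its binding domain, and is not c-commanded by it → coindexation permitted.
*Noor₃* c-commands the pronoun within its binding domain → coindexation would violate Principle B.
*Elena₄* and the pronoun do not c-command one another → neither Principle B nor Principle C is at stake; coindexation permitted.

{1, 2, 4}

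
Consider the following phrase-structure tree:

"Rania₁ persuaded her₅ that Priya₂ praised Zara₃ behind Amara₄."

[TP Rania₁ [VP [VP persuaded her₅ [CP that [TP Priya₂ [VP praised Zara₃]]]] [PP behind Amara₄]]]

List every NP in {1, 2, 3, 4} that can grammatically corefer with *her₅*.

{4}

*her* is a pronoun, so Principle B applies: it must be free in its binding domain.
Binding domain of *her₅*: the matrix TP, whose subject is Rania₁.
*Rania₁* c-commands the pronoun within its binding domain → coindexation would violate Principle B.
*Priya₂*: the pronoun c-commands this R-expression → coindexation would violate Principle C on *Priya₂*.
*Zara₃*: the pronoun c-commands this R-expression → coindexation would violate Principle C on *Zara₃*.
*Amara₄* and the pronoun do not c-command one another → neither Principle B nor Principle C is at stake; coindexation permitted.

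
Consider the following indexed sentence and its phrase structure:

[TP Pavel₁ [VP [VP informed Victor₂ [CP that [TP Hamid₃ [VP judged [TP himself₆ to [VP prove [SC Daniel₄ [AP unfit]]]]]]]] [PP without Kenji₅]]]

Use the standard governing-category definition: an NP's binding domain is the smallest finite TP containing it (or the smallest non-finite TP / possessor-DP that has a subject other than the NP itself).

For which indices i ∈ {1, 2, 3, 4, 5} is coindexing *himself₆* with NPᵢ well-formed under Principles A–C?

{3}

*himself* is an anaphor, so Principle A applies: it must be bound in its binding domain.
Binding domain of *himself₆*: the embedded TP, whose subject is Hamid₃.
*Pavel₁* c-commands the anaphor but is outside its binding domain → cannot satisfy Principle A.
*Victor₂* c-commands the anaphor but is outside its binding domain → cannot satisfy Principle A.
*Hamid₃* c-commands the anaphor within its binding domain → licit binder.
*Daniel₄* does not c-command the anaphor → cannot bind it.
*Kenji₅* does not c-command the anaphor → cannot bind it.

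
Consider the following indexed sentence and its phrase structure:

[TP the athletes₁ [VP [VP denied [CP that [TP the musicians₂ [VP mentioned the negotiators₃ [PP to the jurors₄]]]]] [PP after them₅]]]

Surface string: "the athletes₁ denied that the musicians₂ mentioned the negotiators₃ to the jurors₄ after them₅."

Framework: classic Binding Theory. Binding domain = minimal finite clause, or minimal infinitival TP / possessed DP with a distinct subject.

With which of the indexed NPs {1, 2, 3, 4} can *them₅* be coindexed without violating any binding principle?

{2, 3, 4}

*them* is a pronoun, so Principle B applies: it must be free in its binding domain.
Binding domain of *them₅*: the matrix TP, whose subject is the athletes₁.
*the athletes₁* c-commands the pronoun within its binding domain → coindexation would violate Principle B.
*the musicians₂* and the pronoun do not c-command one another → neither Principle B nor Principle C is at stake; coindexation permitted.
*the negotiators₃* and the pronoun do not c-command one another → neither Principle B nor Principle C is at stake; coindexation permitted.
*the jurors₄* and the pronoun do not c-command one another → neither Principle B nor Principle C is at stake; coindexation permitted.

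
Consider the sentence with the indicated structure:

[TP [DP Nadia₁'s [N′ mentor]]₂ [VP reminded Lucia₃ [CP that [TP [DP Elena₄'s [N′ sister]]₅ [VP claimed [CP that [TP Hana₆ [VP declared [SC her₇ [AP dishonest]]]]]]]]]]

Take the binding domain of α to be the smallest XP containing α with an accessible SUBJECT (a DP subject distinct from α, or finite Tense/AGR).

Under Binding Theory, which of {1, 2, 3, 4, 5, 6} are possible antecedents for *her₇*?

{1, 2, 3, 4, 5}

*her* is a pronoun, so Principle B applies: it must be free in its binding domain.
Binding domain of *her₇*: the embedded TP, whose subject is Hana₆.
*Nadia₁* and the pronoun do not c-command one another → neither Principle B nor Principle C is at stake; coindexation permitted.
*[Nadia₁'s mentor]₂* c-commands the pronoun but from outside its binding domain, and is not c-commanded by it → coindexation permitted.
*Lucia₃* c-commands the pronoun but from outside its binding domain, and is not c-commanded by it → coindexation permitted.
*Elena₄* and the pronoun do not c-command one another → neither Principle B nor Principle C is at stake; coindexation permitted.
*[Elena₄'s sister]₅* c-commands the pronoun but from outside its binding domain, and is not c-commanded by it → coindexation permitted.
*Hana₆* c-commands the pronoun within its binding domain → coindexation would violate Principle B.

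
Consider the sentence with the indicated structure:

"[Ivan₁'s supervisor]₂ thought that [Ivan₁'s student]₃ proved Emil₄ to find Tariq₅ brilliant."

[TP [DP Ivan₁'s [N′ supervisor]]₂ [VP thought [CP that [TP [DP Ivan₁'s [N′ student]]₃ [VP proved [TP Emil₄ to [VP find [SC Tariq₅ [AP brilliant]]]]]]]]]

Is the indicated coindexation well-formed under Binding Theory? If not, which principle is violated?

The two coindexed NPs are *Ivan₁* and *Ivan₁*.
*Ivan₁* is an R-expression; no coindexed NP c-commands it, so Principle C holds.
*Ivan₁* is an R-expression; *Ivan₁* does not c-command it, and no other NP shares its index, so Principle C is satisfied.
All principles are respected.

grammatical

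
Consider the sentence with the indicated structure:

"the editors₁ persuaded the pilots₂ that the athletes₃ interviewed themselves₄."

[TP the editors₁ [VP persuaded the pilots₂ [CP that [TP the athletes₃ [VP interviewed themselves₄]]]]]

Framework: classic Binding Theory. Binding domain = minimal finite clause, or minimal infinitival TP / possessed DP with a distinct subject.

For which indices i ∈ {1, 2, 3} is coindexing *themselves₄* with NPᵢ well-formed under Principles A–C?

{3}

*themselves* is an anaphor, so Principle A applies: it must be bound in its binding domain.
Binding domain of *themselves₄*: the embedded TP, whose subject is the athletes₃.
*the editors₁* c-commands the anaphor but is outside its binding domain → cannot satisfy Principle A.
*the pilots₂* c-commands the anaphor but is outside its binding domain → cannot satisfy Principle A.
*the athletes₃* c-commands the anaphor within its binding domain → licit binder.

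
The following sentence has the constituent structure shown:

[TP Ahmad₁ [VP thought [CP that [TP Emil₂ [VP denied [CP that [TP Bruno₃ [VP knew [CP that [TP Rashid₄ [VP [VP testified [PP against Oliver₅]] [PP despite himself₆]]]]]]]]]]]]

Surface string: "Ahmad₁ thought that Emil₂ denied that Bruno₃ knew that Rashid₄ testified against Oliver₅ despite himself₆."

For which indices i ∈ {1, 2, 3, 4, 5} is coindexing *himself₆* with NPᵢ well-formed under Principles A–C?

*himself* is an anaphor, so Principle A applies: it must be bound in its binding domain.
Binding domain of *himself₆*: the embedded TP, whose subject is Rashid₄.
*Ahmad₁* c-commands the anaphor but is outside its binding domain → cannot satisfy Principle A.
*Emil₂* c-commands the anaphor but is outside its binding domain → cannot satisfy Principle A.
*Bruno₃* c-commands the anaphor but is outside its binding domain → cannot satisfy Principle A.
*Rashid₄* c-commands the anaphor within its binding domain → licit binder.
*Oliver₅* does not c-command the anaphor → cannot bind it.

{4}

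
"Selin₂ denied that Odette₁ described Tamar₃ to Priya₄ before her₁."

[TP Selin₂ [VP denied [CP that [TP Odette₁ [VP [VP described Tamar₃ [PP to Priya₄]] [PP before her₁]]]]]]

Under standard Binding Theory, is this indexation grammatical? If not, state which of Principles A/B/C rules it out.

Principle B

The two coindexed NPs are *Odette₁* and *her₁*.
*her₁* is a pronoun. Its binding domain is the embedded TP, whose subject is Odette₁.
*Odette₁* c-commands it within that domain and carries the same index.
The pronoun is locally bound → Principle B violation.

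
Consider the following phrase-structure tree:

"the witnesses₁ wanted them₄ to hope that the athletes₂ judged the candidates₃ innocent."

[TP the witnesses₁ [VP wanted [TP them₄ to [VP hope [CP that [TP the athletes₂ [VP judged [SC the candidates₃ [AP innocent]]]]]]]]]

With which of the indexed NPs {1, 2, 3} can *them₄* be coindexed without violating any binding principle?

*them* is a pronoun, so Principle B applies: it must be free in its binding domain.
Binding domain of *them₄*: the matrix TP, whose subject is the witnesses₁.
*the witnesses₁* c-commands the pronoun within its binding domain → coindexation would violate Principle B.
*the athletes₂*: the pronoun c-commands this R-expression → coindexation would violate Principle C on *the athletes₂*.
*the candidates₃*: the pronoun c-commands this R-expression → coindexation would violate Principle C on *the candidates₃*.

none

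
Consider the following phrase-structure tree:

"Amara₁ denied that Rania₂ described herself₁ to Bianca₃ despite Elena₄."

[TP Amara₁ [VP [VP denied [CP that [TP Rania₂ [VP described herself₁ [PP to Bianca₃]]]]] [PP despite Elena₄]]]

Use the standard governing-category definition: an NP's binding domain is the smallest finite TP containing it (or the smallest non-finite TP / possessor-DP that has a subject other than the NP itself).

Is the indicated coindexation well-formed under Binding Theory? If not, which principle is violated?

Principle A

The two coindexed NPs are *Amara₁* and *herself₁*.
*herself₁* is an anaphor. Principle A requires it to be bound within its binding domain — the embedded TP, whose subject is Rania₂.
Within that domain it is c-commanded by *Rania₂*, which does not share its index.
*Amara₁* does c-command the anaphor, but from outside its binding domain.
The anaphor is unbound in its domain → Principle A violation.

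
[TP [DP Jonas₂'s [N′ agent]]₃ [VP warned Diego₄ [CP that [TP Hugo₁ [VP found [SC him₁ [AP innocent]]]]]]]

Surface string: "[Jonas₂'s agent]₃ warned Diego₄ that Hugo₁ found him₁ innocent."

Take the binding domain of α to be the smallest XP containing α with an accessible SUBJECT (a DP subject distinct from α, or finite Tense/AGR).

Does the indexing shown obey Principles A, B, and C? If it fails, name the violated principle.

Principle B

The two coindexed NPs are *Hugo₁* and *him₁*.
*him₁* is a pronoun. Its binding domain is the embedded TP, whose subject is Hugo₁.
*Hugo₁* c-commands it within that domain and carries the same index.
The pronoun is locally bound → Principle B violation.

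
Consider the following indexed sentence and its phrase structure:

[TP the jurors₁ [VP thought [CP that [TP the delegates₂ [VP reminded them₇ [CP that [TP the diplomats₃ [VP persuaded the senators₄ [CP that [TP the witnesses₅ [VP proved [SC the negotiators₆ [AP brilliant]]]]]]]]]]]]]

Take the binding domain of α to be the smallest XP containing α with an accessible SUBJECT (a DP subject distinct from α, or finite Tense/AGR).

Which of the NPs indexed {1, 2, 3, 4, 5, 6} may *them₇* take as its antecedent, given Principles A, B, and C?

{1}

*them* is a pronoun, so Principle B applies: it must be free in its binding domain.
Binding domain of *them₇*: the embedded TP, whose subject is the delegates₂.
*the jurors₁* c-commands the pronoun but from outside its binding domain, and is not c-commanded by it → coindexation permitted.
*the delegates₂* c-commands the pronoun within its binding domain → coindexation would violate Principle B.
*the diplomats₃*: the pronoun c-commands this R-expression → coindexation would violate Principle C on *the diplomats₃*.
*the senators₄*: the pronoun c-commands this R-expression → coindexation would violate Principle C on *the senators₄*.
*the witnesses₅*: the pronoun c-commands this R-expression → coindexation would violate Principle C on *the witnesses₅*.
*the negotiators₆*: the pronoun c-commands this R-expression → coindexation would violate Principle C on *the negotiators₆*.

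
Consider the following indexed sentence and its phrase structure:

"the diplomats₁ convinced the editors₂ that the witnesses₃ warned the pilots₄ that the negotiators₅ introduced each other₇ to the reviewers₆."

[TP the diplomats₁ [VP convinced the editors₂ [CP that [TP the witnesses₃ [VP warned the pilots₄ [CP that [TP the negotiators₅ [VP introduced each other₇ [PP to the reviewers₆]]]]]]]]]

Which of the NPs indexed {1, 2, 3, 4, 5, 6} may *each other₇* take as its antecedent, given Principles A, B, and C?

{5}

*each other* is an anaphor, so Principle A applies: it must be bound in its binding domain.
Binding domain of *each other₇*: the embedded TP, whose subject is the negotiators₅.
*the diplomats₁* c-commands the anaphor but is outside its binding domain → cannot satisfy Principle A.
*the editors₂* c-commands the anaphor but is outside its binding domain → cannot satisfy Principle A.
*the witnesses₃* c-commands the anaphor but is outside its binding domain → cannot satisfy Principle A.
*the pilots₄* c-commands the anaphor but is outside its binding domain → cannot satisfy Principle A.
*the negotiators₅* c-commands the anaphor within its binding domain → licit binder.
*the reviewers₆* does not c-command the anaphor → cannot bind it.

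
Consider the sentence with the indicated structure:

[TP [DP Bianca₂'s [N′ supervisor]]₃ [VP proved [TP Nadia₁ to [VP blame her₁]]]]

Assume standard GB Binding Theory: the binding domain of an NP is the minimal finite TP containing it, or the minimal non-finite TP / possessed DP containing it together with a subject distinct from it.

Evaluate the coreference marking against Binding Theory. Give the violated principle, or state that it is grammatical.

The two coindexed NPs are *Nadia₁* and *her₁*.
*her₁* is a pronoun. Its binding domain is the embedded TP, whose subject is Nadia₁.
*Nadia₁* c-commands it within that domain and carries the same index.
The pronoun is locally bound → Principle B violation.

Principle B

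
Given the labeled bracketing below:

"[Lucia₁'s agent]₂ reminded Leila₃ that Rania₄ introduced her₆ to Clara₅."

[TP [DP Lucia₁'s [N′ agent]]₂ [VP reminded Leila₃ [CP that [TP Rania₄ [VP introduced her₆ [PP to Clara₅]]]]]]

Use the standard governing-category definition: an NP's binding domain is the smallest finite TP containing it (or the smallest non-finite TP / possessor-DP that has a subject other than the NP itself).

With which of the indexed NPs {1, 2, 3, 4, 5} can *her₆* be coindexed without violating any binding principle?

*her* is a pronoun, so Principle B applies: it must be free in its binding domain.
Binding domain of *her₆*: the embedded TP, whose subject is Rania₄.
*Lucia₁* and the pronoun do not c-command one another → neither Principle B nor Principle C is at stake; coindexation permitted.
*[Lucia₁'s agent]₂* c-commands the pronoun but from outside its binding domain, and is not c-commanded by it → coindexation permitted.
*Leila₃* c-commands the pronoun but from outside its binding domain, and is not c-commanded by it → coindexation permitted.
*Rania₄* c-commands the pronoun within its binding domain → coindexation would violate Principle B.
*Clara₅*: the pronoun c-commands this R-expression → coindexation would violate Principle C on *Clara₅*.

{1, 2, 3}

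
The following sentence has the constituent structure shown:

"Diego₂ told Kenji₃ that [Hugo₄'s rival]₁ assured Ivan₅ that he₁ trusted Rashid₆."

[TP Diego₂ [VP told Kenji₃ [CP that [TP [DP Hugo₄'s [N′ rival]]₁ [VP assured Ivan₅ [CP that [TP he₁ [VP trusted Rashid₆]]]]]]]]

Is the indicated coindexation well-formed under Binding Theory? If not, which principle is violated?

The two coindexed NPs are *[Hugo₄'s rival]₁* and *he₁*.
*he₁* is a pronoun; nothing c-commands it within its binding domain (the embedded TP.), so Principle B holds trivially.
*[Hugo₄'s rival]₁* is an R-expression; *he₁* does not c-command it, and no other NP shares its index, so Principle C is satisfied.
All principles are respected.

grammatical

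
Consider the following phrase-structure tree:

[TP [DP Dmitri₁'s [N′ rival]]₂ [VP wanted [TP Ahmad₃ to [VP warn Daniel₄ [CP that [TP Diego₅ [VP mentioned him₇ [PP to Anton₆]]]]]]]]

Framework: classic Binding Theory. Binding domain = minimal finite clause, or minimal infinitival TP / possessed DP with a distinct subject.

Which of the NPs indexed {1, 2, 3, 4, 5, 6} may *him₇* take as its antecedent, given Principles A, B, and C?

*him* is a pronoun, so Principle B applies: it must be free in its binding domain.
Binding domain of *him₇*: the embedded TP, whose subject is Diego₅.
*Dmitri₁* and the pronoun do not c-command one another → neither Principle B nor Principle C is at stake; coindexation permitted.
*[Dmitri₁'s rival]₂* c-commands the pronoun but from outside its binding domain, and is not c-commanded by it → coindexation permitted.
*Ahmad₃* c-commands the pronoun but from outside its binding domain, and is not c-commanded by it → coindexation permitted.
*Daniel₄* c-commands the pronoun but from outside its binding domain, and is not c-commanded by it → coindexation permitted.
*Diego₅* c-commands the pronoun within its binding domain → coindexation would violate Principle B.
*Anton₆*: the pronoun c-commands this R-expression → coindexation would violate Principle C on *Anton₆*.

{1, 2, 3, 4}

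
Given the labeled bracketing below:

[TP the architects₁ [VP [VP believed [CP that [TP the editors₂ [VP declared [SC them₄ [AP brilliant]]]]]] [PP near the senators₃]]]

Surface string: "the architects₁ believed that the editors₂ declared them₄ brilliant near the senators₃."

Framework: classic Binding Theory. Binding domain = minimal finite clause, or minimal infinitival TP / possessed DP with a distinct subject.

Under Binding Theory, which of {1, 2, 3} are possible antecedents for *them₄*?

*them* is a pronoun, so Principle B applies: it must be free in its binding domain.
Binding domain of *them₄*: the embedded TP, whose subject is the editors₂.
*the architects₁* c-commands the pronoun but from outside its binding domain, and is not c-commanded by it → coindexation permitted.
*the editors₂* c-commands the pronoun within its binding domain → coindexation would violate Principle B.
*the senators₃* and the pronoun do not c-command one another → neither Principle B nor Principle C is at stake; coindexation permitted.

{1, 3}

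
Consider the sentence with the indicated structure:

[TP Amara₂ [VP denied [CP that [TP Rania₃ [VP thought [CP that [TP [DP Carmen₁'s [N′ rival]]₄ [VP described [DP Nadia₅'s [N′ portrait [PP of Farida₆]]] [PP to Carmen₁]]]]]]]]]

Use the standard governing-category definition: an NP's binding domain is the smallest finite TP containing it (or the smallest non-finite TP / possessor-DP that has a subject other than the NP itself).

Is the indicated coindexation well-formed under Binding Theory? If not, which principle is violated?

grammatical

The two coindexed NPs are *Carmen₁* and *Carmen₁*.
*Carmen₁* is an R-expression; no coindexed NP c-commands it, so Principle C holds.
*Carmen₁* is an R-expression; *Carmen₁* does not c-command it, and no other NP shares its index, so Principle C is satisfied.
All principles are respected.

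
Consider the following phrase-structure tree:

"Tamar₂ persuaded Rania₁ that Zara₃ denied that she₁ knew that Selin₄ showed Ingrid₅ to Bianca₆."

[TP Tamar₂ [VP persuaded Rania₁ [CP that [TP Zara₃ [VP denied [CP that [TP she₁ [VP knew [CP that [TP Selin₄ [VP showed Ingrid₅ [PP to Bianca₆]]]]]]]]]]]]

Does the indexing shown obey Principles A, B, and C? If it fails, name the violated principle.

grammatical

The two coindexed NPs are *Rania₁* and *she₁*.
*she₁* is a pronoun; nothing c-commands it within its binding domain (the embedded TP.), so Principle B holds trivially.
*Rania₁* is an R-expression; *she₁* does not c-command it, and no other NP shares its index, so Principle C is satisfied.
All principles are respected.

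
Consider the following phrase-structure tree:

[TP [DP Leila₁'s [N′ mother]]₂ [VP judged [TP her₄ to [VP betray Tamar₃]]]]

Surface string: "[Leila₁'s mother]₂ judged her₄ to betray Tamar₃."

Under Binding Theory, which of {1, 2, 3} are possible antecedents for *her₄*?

*her* is a pronoun, so Principle B applies: it must be free in its binding domain.
Binding domain of *her₄*: the matrix TP, whose subject is [Leila₁'s mother]₂.
*Leila₁* and the pronoun do not c-command one another → neither Principle B nor Principle C is at stake; coindexation permitted.
*[Leila₁'s mother]₂* c-commands the pronoun within its binding domain → coindexation would violate Principle B.
*Tamar₃*: the pronoun c-commands this R-expression → coindexation would violate Principle C on *Tamar₃*.

{1}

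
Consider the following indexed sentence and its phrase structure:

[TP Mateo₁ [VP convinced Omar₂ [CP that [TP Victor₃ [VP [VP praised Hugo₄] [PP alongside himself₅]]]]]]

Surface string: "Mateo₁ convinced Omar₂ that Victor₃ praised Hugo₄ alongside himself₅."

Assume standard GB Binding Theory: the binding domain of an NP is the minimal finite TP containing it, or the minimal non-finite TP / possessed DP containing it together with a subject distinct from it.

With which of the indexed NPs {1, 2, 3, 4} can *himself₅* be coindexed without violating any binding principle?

*himself* is an anaphor, so Principle A applies: it must be bound in its binding domain.
Binding domain of *himself₅*: the embedded TP, whose subject is Victor₃.
*Mateo₁* c-commands the anaphor but is outside its binding domain → cannot satisfy Principle A.
*Omar₂* c-commands the anaphor but is outside its binding domain → cannot satisfy Principle A.
*Victor₃* c-commands the anaphor within its binding domain → licit binder.
*Hugo₄* does not c-command the anaphor → cannot bind it.

{3}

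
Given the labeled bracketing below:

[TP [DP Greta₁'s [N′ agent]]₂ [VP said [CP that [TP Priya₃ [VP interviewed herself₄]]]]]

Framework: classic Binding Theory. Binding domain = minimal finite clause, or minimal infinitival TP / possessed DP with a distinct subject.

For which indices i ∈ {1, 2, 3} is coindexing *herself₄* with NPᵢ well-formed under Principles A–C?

*herself* is an anaphor, so Principle A applies: it must be bound in its binding domain.
Binding domain of *herself₄*: the embedded TP, whose subject is Priya₃.
*Greta₁* does not c-command the anaphor → cannot bind it.
*[Greta₁'s agent]₂* c-commands the anaphor but is outside its binding domain → cannot satisfy Principle A.
*Priya₃* c-commands the anaphor within its binding domain → licit binder.

{3}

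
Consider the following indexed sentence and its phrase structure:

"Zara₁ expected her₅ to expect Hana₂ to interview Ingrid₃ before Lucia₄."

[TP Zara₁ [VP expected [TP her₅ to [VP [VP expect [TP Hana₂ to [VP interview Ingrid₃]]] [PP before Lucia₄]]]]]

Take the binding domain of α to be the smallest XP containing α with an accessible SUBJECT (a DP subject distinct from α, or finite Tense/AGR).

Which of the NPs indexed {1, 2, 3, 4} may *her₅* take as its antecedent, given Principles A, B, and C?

none

*her* is a pronoun, so Principle B applies: it must be free in its binding domain.
Binding domain of *her₅*: the matrix TP, whose subject is Zara₁.
*Zara₁* c-commands the pronoun within its binding domain → coindexation would violate Principle B.
*Hana₂*: the pronoun c-commands this R-expression → coindexation would violate Principle C on *Hana₂*.
*Ingrid₃*: the pronoun c-commands this R-expression → coindexation would violate Principle C on *Ingrid₃*.
*Lucia₄*: the pronoun c-commands this R-expression → coindexation would violate Principle C on *Lucia₄*.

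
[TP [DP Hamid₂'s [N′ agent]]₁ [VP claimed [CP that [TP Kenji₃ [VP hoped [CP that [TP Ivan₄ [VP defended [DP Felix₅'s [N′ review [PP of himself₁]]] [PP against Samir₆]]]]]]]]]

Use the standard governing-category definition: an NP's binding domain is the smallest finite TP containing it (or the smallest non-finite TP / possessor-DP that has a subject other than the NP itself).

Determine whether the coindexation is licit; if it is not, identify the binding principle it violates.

The two coindexed NPs are *[Hamid₂'s agent]₁* and *himself₁*.
*himself₁* is an anaphor. Principle A requires it to be bound within its binding domain — the possessed DP, whose subject is Felix₅.
Within that domain it is c-commanded by *Felix₅*, which does not share its index.
*[Hamid₂'s agent]₁* does c-command the anaphor, but from outside its binding domain.
The anaphor is unbound in its domain → Principle A violation.

Principle A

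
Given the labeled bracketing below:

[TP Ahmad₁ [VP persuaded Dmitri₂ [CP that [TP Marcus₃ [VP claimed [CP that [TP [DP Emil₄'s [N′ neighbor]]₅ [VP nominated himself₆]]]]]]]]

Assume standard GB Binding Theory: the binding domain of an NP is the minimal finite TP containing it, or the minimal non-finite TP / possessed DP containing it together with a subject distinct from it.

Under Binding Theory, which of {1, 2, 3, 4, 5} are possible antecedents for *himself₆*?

*himself* is an anaphor, so Principle A applies: it must be bound in its binding domain.
Binding domain of *himself₆*: the embedded TP, whose subject is [Emil₄'s neighbor]₅.
*Ahmad₁* c-commands the anaphor but is outside its binding domain → cannot satisfy Principle A.
*Dmitri₂* c-commands the anaphor but is outside its binding domain → cannot satisfy Principle A.
*Marcus₃* c-commands the anaphor but is outside its binding domain → cannot satisfy Principle A.
*Emil₄* does not c-command the anaphor → cannot bind it.
*[Emil₄'s neighbor]₅* c-commands the anaphor within its binding domain → licit binder.

{5}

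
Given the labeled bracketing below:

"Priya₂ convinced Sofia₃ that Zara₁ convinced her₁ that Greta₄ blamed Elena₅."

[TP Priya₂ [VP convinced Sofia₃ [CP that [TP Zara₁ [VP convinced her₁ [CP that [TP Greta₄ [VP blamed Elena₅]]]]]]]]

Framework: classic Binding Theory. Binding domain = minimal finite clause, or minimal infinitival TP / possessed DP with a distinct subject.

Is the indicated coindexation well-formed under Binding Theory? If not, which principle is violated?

The two coindexed NPs are *Zara₁* and *her₁*.
*her₁* is a pronoun. Its binding domain is the embedded TP, whose subject is Zara₁.
*Zara₁* c-commands it within that domain and carries the same index.
The pronoun is locally bound → Principle B violation.

Principle B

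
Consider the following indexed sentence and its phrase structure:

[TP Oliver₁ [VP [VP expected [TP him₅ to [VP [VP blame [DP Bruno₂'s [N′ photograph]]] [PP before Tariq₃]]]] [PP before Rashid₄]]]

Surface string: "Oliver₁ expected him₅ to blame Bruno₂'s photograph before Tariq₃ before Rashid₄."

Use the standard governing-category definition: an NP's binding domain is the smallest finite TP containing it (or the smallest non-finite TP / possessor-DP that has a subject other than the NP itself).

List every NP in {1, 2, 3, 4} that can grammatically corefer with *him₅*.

*him* is a pronoun, so Principle B applies: it must be free in its binding domain.
Binding domain of *him₅*: the matrix TP, whose subject is Oliver₁.
*Oliver₁* c-commands the pronoun within its binding domain → coindexation would violate Principle B.
*Bruno₂*: the pronoun c-commands this R-expression → coindexation would violate Principle C on *Bruno₂*.
*Tariq₃*: the pronoun c-commands this R-expression → coindexation would violate Principle C on *Tariq₃*.
*Rashid₄* and the pronoun do not c-command one another → neither Principle B nor Principle C is at stake; coindexation permitted.

{4}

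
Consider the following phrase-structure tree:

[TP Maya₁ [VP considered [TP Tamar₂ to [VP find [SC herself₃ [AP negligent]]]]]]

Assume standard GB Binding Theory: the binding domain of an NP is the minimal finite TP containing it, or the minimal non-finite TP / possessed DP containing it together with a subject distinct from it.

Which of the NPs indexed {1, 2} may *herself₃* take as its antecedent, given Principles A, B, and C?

{2}

*herself* is an anaphor, so Principle A applies: it must be bound in its binding domain.
Binding domain of *herself₃*: the embedded TP, whose subject is Tamar₂.
*Maya₁* c-commands the anaphor but is outside its binding domain → cannot satisfy Principle A.
*Tamar₂* c-commands the anaphor within its binding domain → licit binder.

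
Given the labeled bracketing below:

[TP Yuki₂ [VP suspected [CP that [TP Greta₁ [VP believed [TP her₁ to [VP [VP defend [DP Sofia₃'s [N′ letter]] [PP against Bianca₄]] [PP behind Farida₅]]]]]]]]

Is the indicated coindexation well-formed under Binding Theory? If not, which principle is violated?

The two coindexed NPs are *Greta₁* and *her₁*.
*her₁* is a pronoun. Its binding domain is the embedded TP, whose subject is Greta₁.
*Greta₁* c-commands it within that domain and carries the same index.
The pronoun is locally bound → Principle B violation.

Principle B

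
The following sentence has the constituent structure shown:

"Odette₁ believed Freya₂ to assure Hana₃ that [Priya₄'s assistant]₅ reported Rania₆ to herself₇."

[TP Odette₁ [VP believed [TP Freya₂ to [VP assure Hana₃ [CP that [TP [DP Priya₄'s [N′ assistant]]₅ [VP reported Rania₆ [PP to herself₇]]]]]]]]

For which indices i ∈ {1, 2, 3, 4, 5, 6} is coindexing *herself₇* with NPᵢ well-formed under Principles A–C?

*herself* is an anaphor, so Principle A applies: it must be bound in its binding domain.
Binding domain of *herself₇*: the embedded TP, whose subject is [Priya₄'s assistant]₅.
*Odette₁* c-commands the anaphor but is outside its binding domain → cannot satisfy Principle A.
*Freya₂* c-commands the anaphor but is outside its binding domain → cannot satisfy Principle A.
*Hana₃* c-commands the anaphor but is outside its binding domain → cannot satisfy Principle A.
*Priya₄* does not c-command the anaphor → cannot bind it.
*[Priya₄'s assistant]₅* c-commands the anaphor within its binding domain → licit binder.
*Rania₆* c-commands the anaphor within its binding domain → licit binder.

{5, 6}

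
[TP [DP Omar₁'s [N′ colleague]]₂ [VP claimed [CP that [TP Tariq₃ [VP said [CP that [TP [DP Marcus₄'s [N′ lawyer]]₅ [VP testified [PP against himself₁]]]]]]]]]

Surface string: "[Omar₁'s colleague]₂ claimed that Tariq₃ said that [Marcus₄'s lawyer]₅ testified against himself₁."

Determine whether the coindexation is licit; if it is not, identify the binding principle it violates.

Principle A

The two coindexed NPs are *Omar₁* and *himself₁*.
*himself₁* is an anaphor. Principle A requires it to be bound within its binding domain — the embedded TP, whose subject is [Marcus₄'s lawyer]₅.
Within that domain it is c-commanded by *[Marcus₄'s lawyer]₅*, which does not share its index.
*Omar₁* does not c-command the anaphor at all.
The anaphor is unbound in its domain → Principle A violation.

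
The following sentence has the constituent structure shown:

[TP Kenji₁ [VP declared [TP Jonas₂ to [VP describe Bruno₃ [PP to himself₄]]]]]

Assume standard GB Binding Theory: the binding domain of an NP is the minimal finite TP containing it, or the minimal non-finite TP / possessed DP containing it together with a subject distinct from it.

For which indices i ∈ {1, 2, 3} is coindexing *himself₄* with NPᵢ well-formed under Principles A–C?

{2, 3}

*himself* is an anaphor, so Principle A applies: it must be bound in its binding domain.
Binding domain of *himself₄*: the embedded TP, whose subject is Jonas₂.
*Kenji₁* c-commands the anaphor but is outside its binding domain → cannot satisfy Principle A.
*Jonas₂* c-commands the anaphor within its binding domain → licit binder.
*Bruno₃* c-commands the anaphor within its binding domain → licit binder.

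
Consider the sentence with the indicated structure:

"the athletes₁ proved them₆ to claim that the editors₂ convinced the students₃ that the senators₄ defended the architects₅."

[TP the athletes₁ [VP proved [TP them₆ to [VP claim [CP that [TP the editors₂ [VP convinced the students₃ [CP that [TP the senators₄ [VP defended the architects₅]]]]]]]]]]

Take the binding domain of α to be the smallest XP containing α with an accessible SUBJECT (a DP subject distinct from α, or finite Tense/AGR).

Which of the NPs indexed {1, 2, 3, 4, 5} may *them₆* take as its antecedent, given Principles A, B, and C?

*them* is a pronoun, so Principle B applies: it must be free in its binding domain.
Binding domain of *them₆*: the matrix TP, whose subject is the athletes₁.
*the athletes₁* c-commands the pronoun within its binding domain → coindexation would violate Principle B.
*the editors₂*: the pronoun c-commands this R-expression → coindexation would violate Principle C on *the editors₂*.
*the students₃*: the pronoun c-commands this R-expression → coindexation would violate Principle C on *the students₃*.
*the senators₄*: the pronoun c-commands this R-expression → coindexation would violate Principle C on *the senators₄*.
*the architects₅*: the pronoun c-commands this R-expression → coindexation would violate Principle C on *the architects₅*.

none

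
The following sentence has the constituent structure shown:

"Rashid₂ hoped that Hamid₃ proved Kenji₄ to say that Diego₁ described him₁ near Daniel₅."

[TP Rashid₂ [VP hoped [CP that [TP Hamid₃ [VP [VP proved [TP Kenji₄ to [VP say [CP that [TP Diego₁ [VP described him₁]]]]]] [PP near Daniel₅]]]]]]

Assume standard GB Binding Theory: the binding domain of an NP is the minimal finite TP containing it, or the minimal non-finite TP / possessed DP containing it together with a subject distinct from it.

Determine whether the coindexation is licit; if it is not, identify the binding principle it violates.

The two coindexed NPs are *Diego₁* and *him₁*.
*him₁* is a pronoun. Its binding domain is the embedded TP, whose subject is Diego₁.
*Diego₁* c-commands it within that domain and carries the same index.
The pronoun is locally bound → Principle B violation.

Principle B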